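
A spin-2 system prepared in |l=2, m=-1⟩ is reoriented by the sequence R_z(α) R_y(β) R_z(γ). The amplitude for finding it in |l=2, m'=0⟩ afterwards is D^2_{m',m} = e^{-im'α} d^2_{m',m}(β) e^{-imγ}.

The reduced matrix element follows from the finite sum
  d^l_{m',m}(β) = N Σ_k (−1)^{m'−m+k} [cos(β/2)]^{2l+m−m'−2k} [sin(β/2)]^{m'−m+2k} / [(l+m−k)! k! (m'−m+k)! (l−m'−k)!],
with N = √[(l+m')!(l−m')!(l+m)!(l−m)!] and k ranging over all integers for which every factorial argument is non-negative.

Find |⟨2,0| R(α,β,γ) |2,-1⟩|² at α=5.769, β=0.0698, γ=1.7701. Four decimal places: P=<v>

P=0.0073

D^2_{0,-1}(5.7690,0.0698,1.7701) = e^{-i·0·5.7690}·d^2_{0,-1}(0.0698)·e^{-i·-1·1.7701}. Compute d first:
Half-angle: c=0.999391, s=0.034893. N=√(2·2·1·6)=4.898979
Admissible k: 0..1 (factorial args all ≥0)
  k=0: (−1)^1·4.8990/(2)·0.9994^3·0.0349^1 = -0.085314
  k=1: (−1)^2·4.8990/(2)·0.9994^1·0.0349^3 = +0.000104
d^2_{0,-1}(0.0698) = -0.085314 +0.000104 = -0.085210
|D^2_{0,-1}|² = |d^2_{0,-1}(β)|² = (-0.085210)² = 0.007261 (the z-rotation phases have unit modulus)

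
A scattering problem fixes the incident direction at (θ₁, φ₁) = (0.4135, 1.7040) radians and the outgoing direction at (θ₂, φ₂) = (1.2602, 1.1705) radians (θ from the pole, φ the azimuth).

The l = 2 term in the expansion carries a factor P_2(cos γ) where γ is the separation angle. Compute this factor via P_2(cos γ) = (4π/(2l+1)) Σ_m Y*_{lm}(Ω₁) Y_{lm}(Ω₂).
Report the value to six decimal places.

Term-by-term m-sum for l=2 (normalisation 4π/5 = 2.513274):
  m=-2: (-0.060166, -0.016419) × (-0.243833, -0.251358) = (0.010544, 0.019127)  (running Σ = (0.010544, 0.019127))
  m=-1: (-0.037753, 0.281742) × (0.087608, -0.207041) = (0.055025, 0.032499)  (running Σ = (0.065568, 0.051626))
  m=0: (0.478017, -0.000000) × (-0.227012, 0.000000) = (-0.108515, 0.000000)  (running Σ = (-0.042947, 0.051626))
  m=1: (0.037753, 0.281742) × (-0.087608, -0.207041) = (0.055025, -0.032499)  (running Σ = (0.012078, 0.019127))
  m=2: (-0.060166, 0.016419) × (-0.243833, 0.251358) = (0.010544, -0.019127)  (running Σ = (0.022621, -0.000000))
Total Σ_m = (0.022621, -0.000000). Multiply by 2.513274: (0.056853, -0.000000). P_2(cos γ) = 0.056853

0.056853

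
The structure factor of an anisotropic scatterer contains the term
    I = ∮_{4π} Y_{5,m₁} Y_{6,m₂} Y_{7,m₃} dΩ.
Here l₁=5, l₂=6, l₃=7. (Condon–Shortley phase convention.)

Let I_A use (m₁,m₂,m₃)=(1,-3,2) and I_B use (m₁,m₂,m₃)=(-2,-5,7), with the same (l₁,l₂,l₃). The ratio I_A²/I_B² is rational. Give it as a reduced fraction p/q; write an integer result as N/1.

1536/3185

Same 5,6,7: normalisation and zero-m 3j drop out of the ratio.
A: Δ: 4! 6! 8! / 19! → 1/174594420; sum: t=0:+1/829440 t=1:−1/311040 t=2:+1/967680 t=3:−1/29030400 = -11/10886400; 3j²(5 6 7; 1 -3 2) = Δ·Π!·Σ² = 1408/146965  (sign +1)
B: Δ: 4! 6! 8! / 19! → 1/174594420; sum: t=1:−1/174182400 = -1/174182400; 3j²(5 6 7; -2 -5 7) = Δ·Π!·Σ² = 77/3876  (sign -1)
I_A²/I_B² = (1408/146965)/(77/3876) = 1536/3185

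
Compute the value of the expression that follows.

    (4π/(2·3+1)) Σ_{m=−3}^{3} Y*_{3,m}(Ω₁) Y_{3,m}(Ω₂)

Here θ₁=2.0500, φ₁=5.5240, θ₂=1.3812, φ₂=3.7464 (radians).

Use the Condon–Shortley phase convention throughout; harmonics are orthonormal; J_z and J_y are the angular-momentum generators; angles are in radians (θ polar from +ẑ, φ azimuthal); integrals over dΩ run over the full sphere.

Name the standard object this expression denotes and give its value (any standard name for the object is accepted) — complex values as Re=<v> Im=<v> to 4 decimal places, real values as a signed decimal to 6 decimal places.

This sum is the spherical-harmonic addition theorem: it equals the Legendre polynomial P_l(cos γ) of the angle γ between the two directions.
Term-by-term m-sum for l=3 (normalisation 4π/7 = 1.795196):
  m=-3: (-0.18931 - 0.22169j) × (0.09533 + 0.38352j) = 0.06698 - 0.09374j  (running Σ = 0.06698 - 0.09374j)
  m=-2: (-0.01944 + 0.37053j) × (0.06565 - 0.17378j) = 0.06311 + 0.02770j  (running Σ = 0.13009 - 0.06604j)
  m=-1: (0.01309 - 0.01242j) × (0.21472 - 0.14842j) = 0.00097 - 0.00461j  (running Σ = 0.13106 - 0.07065j)
  m=0: (0.33329 + 0.00000j) × (-0.19850 + 0.00000j) = -0.06616 + 0.00000j  (running Σ = 0.06490 - 0.07065j)
  m=1: (-0.01309 - 0.01242j) × (-0.21472 - 0.14842j) = 0.00097 + 0.00461j  (running Σ = 0.06587 - 0.06604j)
  m=2: (-0.01944 - 0.37053j) × (0.06565 + 0.17378j) = 0.06311 - 0.02770j  (running Σ = 0.12898 - 0.09374j)
  m=3: (0.18931 - 0.22169j) × (-0.09533 + 0.38352j) = 0.06698 + 0.09374j  (running Σ = 0.19596 + 0.00000j)
Accumulated sum 0.19596 + 0.00000j; after 4π/(2l+1) scaling, 0.35179 + 0.00000j ⇒ P_3 = 0.351787

Legendre polynomial (addition theorem), +0.351787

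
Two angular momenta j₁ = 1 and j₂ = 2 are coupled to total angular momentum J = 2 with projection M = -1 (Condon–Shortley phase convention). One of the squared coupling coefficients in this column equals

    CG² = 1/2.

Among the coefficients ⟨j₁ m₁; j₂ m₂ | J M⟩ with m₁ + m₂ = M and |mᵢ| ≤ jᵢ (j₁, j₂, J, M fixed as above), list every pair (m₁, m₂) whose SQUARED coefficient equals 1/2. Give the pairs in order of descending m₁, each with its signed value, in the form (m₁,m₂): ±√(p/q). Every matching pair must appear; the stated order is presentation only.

(-1,0): −√(1/2)

Admissible pairs with m₁+m₂ = M = -1: (-1,0), (0,-1), (1,-2)
  (m₁,m₂)=(1,-2): CG² = 1/3, CG = +√(1/3)
  (m₁,m₂)=(0,-1): CG² = 1/6, CG = +√(1/6)
  (m₁,m₂)=(-1,0): CG² = 1/2, CG = −√(1/2)   ← matches the target
Pairs with CG² = 1/2: (-1,0): −√(1/2)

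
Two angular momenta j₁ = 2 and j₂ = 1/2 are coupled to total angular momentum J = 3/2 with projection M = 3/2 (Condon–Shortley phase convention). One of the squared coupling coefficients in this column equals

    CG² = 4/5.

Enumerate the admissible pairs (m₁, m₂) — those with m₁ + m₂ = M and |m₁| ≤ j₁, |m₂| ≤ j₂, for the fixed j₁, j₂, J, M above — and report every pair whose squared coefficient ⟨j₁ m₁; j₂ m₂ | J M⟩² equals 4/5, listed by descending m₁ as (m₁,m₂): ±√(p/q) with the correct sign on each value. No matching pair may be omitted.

Admissible pairs with m₁+m₂ = M = 3/2: (1,1/2), (2,-1/2)
  (m₁,m₂)=(2,-1/2): CG² = 4/5, CG = +√(4/5)   ← matches the target
  (m₁,m₂)=(1,1/2): CG² = 1/5, CG = −√(1/5)
Pairs with CG² = 4/5: (2,-1/2): +√(4/5)

(2,-1/2): +√(4/5)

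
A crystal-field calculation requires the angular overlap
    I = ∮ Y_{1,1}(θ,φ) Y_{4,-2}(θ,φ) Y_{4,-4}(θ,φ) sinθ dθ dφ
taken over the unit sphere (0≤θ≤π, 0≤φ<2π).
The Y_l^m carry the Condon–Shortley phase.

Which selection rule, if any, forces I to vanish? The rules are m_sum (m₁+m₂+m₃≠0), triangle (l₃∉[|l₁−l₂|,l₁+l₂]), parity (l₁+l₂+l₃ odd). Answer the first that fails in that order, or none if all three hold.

m_sum

m₁+m₂+m₃ = 1 − 2 − 4 = -5  ✗
triangle: |1−4|=3 ≤ l₃=4 ≤ 1+4=5
parity: l₁+l₂+l₃ = 9 is odd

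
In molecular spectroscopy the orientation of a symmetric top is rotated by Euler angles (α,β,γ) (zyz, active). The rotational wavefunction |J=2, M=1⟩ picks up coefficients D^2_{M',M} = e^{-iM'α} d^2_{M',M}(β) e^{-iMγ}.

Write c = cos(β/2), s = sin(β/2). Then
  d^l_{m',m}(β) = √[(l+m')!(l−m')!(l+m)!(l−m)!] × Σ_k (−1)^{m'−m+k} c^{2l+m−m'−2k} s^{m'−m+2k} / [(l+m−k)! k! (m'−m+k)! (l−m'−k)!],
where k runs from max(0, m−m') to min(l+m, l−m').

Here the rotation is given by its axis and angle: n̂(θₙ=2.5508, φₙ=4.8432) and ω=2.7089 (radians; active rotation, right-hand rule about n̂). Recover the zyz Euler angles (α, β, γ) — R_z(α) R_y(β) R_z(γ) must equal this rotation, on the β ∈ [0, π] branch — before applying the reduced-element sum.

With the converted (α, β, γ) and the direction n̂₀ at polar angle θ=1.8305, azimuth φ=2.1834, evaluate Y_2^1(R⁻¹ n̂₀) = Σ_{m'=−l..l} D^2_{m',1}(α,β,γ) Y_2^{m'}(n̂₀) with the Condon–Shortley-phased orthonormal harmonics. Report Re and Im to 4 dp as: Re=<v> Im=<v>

Re=-0.0777 Im=0.3744

Axis–angle → zyz. n̂ = (sinθₙcosφₙ, sinθₙsinφₙ, cosθₙ) = (+0.072657, -0.552261, -0.830499), ω = 2.7089.
R = I cosω + sinω [n̂]ₓ + (1−cosω) n̂n̂ᵀ gives
  R = [-0.897768, +0.271690, -0.346694; -0.424795, -0.325965, +0.844569; +0.116451, +0.905501, +0.408053]
β = atan2(√(R₁₃²+R₂₃²), R₃₃) = 1.150476; α = atan2(R₂₃, R₁₃) mod 2π = 1.960320; γ = atan2(R₃₂, −R₃₁) mod 2π = 1.698698
Need the full column D^2_{m',1} for m'=−2..2 at α=1.9603, β=1.1505, γ=1.6987.
cos(β/2)=0.839063, sin(β/2)=0.544034
d^2_{-2,1}: single k=3 term ⇒ +0.270211;  D = -0.163775+0.214923i
d^2_{-1,1}: k∈[2..3] ⇒ +0.625119 -0.087600 = +0.537519;  D = +0.519228+0.139028i
d^2_{0,1}: k∈[1..2] ⇒ +0.787201 -0.330940 = +0.456261;  D = -0.058197-0.452534i
d^2_{1,1}: k∈[0..1] ⇒ +0.495653 -0.625119 = -0.129466;  D = +0.112518-0.064040i
d^2_{2,1}: single k=0 term ⇒ -0.642747;  D = -0.506245-0.396030i
Y_2^{m'}(θ=1.8305,φ=2.1834) and Σ D·Y over m':
  (-0.1638+0.2149i)·(-0.1222+0.3395i)  (+0.5192+0.1390i)·(+0.1102+0.1569i)  (-0.0582-0.4525i)·(-0.2530+0.0000i)  (+0.1125-0.0640i)·(-0.1102+0.1569i)  (-0.5062-0.3960i)·(-0.1222-0.3395i)
Y_2^1(R⁻¹ n̂) = -0.077710+0.374372i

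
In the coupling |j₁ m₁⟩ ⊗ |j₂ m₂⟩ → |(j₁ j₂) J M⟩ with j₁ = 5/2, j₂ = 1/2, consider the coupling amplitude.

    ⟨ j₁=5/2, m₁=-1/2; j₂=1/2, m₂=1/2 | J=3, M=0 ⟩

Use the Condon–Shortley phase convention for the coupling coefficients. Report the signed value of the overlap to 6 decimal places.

j₁+j₂−J=0  J+j₁−j₂=5  J−j₁+j₂=1  j₁+j₂+J+1=7
(j₁±m₁, j₂±m₂, J±M) = (2,3,1,0,3,3)
P² = 72
sum k=0..0:
  [0] +1/12 = 1/12
S = 1/12
C² = P²·S² = 1/2 ; C = +0.707107

+0.707107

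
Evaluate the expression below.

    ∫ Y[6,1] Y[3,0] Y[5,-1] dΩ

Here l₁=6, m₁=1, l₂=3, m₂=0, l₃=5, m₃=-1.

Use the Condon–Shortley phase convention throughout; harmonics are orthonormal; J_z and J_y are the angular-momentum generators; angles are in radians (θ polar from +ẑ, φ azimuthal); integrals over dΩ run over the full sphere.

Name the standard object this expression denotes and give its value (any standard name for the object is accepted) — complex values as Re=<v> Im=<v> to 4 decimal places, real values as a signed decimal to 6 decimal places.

Gaunt coefficient, -0.123080

This is a Gaunt coefficient — the integral of a triple product of spherical harmonics over the sphere.
Rules hold: Σm=0, L=14 even, 3≤5≤9.
N = 13·7·11 = 1001
Δ = 4!·8!·2!/15! = 1/675675
Racah Σ t=1..3: t=1:−1/8640 t=2:+1/2304 t=3:−1/8640 = 7/34560
⇒ 3j(6 3 5; 0 0 0)² = 7/429, sgn -1
Racah Σ t=1..3: t=1:−1/6912 t=2:+1/2880 t=3:−1/17280 = 1/6912
⇒ 3j(6 3 5; 1 0 -1)² = 5/429, sgn +1
4πI² = N·(3j₀)²·(3jₘ)² = 245/1287
I = -1·√(0.190365/4π) = -0.12308038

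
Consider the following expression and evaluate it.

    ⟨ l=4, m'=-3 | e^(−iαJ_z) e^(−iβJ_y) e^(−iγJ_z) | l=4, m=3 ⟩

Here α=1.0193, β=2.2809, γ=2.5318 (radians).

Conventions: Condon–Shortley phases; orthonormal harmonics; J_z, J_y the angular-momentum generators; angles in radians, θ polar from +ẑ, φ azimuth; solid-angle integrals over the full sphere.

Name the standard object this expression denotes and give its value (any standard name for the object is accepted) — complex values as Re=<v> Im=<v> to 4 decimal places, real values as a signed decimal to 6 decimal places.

This is a Wigner D-matrix element — the rotation-matrix element ⟨l m'| R(α,β,γ) |l m⟩ in the angular-momentum basis.
D^4_{-3,3}(1.0193,2.2809,2.5318) = e^{-i·-3·1.0193}·d^4_{-3,3}(2.2809)·e^{-i·3·2.5318}. Compute d first:
With c≡cos(β/2)=0.417186 and s≡sin(β/2)=0.908821, N=[1·5040·5040·1]^{1/2}=5040.000000
k∈{6,7} keeps every argument non-negative
  k=6: (−1)^0·5040.0000/(720)·0.4172^2·0.9088^6 = +0.686480
  k=7: (−1)^1·5040.0000/(5040)·0.4172^0·0.9088^8 = -0.465402
d^4_{-3,3}(2.2809) = +0.686480 -0.465402 = +0.221078
Phases: e^{-i·(-3)·1.0193}=-0.996500+0.083595i, e^{-i·(3)·2.5318}=+0.255710-0.966754i ⇒ D=-0.038467+0.217705i

Wigner D-matrix element, Re=-0.0385 Im=0.2177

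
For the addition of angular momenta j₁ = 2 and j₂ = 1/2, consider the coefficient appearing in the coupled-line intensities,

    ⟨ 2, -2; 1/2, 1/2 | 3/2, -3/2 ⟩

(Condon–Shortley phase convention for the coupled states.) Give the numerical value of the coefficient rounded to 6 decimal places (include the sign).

√[4·1!3!0!/5! · 0!4!1!0!0!3!] = √(144/5)
  +(−1)^1/∏(1,0,3,0,0,0)! = -1/6  (running -1/6)
⟨..|..⟩ = √(144/5)·(-1/6) = -0.894427

−√(4/5) = -0.894427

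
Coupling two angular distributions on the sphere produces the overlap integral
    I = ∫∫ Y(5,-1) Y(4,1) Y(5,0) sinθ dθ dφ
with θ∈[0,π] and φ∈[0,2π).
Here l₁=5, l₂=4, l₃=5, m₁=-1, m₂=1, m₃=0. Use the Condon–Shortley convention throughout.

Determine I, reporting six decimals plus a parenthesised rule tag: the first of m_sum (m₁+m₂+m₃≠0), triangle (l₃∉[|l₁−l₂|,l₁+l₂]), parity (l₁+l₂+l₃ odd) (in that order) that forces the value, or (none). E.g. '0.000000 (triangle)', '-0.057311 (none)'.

-0.053153 (none)

Rules hold: Σm=0, L=14 even, 1≤5≤9.
N = 11·9·11 = 1089
Δ = 4!·6!·4!/15! = 1/3153150
Racah Σ t=0..4: t=0:+1/69120 t=1:−1/1728 t=2:+1/576 t=3:−1/1728 t=4:+1/69120 = 7/11520
⇒ 3j(5 4 5; 0 0 0)² = 2/143, sgn -1
Racah Σ t=1..4: t=1:−1/17280 t=2:+1/1152 t=3:−1/864 t=4:+1/6912 = -7/34560
⇒ 3j(5 4 5; -1 1 0)² = 1/429, sgn +1
4πI² = N·(3j₀)²·(3jₘ)² = 6/169
I = -1·√(0.035503/4π) = -0.05315295
No selection rule forces the value: the integral is nonzero (none).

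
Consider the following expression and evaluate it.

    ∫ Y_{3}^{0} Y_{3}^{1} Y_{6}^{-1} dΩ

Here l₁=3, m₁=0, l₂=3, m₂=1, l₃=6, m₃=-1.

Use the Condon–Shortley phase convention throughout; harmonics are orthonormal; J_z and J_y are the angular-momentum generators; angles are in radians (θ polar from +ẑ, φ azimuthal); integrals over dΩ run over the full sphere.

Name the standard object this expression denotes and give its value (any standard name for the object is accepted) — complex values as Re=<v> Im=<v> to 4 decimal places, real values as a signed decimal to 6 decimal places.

This is a Gaunt coefficient — the integral of a triple product of spherical harmonics over the sphere.
Rules hold: Σm=0, L=12 even, 0≤6≤6.
N = 7·7·13 = 637
Δ = 0!·6!·6!/13! = 1/12012
Racah Σ t=0..0: t=0:+1/1296 = 1/1296
⇒ 3j(3 3 6; 0 0 0)² = 100/3003, sgn +1
Racah Σ t=0..0: t=0:+1/1728 = 1/1728
⇒ 3j(3 3 6; 0 1 -1)² = 25/858, sgn -1
4πI² = N·(3j₀)²·(3jₘ)² = 8750/14157
I = -1·√(0.618069/4π) = -0.22177545

Gaunt coefficient, -0.221775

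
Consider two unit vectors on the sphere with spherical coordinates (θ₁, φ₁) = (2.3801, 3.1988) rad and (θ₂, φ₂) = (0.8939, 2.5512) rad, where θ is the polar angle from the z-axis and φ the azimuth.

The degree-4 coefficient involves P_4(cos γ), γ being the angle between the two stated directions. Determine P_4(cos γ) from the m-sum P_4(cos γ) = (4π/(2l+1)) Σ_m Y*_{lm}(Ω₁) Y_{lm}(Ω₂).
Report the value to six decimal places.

Term-by-term m-sum for l=4 (normalisation 4π/9 = 1.396263):
  [-4]  conj(Y_{4,-4})(Ω₁) = (0.097696, 0.022754) ; Y_{4,-4}(Ω₂) = (-0.116162, 0.114919) ; Δ = (-0.013963, 0.008584)
  [-3]  conj(Y_{4,-3})(Ω₁) = (0.293250, 0.050828) ; Y_{4,-3}(Ω₂) = (0.073919, -0.363941) ; Δ = (0.040175, -0.102968)
  [-2]  conj(Y_{4,-2})(Ω₁) = (0.422033, 0.048499) ; Y_{4,-2}(Ω₂) = (0.134972, 0.328345) ; Δ = (0.041038, 0.145119)
  [-1]  conj(Y_{4,-1})(Ω₁) = (0.157401, 0.009014) ; Y_{4,-1}(Ω₂) = (0.048658, 0.032607) ; Δ = (0.007365, 0.005571)
  [+0]  conj(Y_{4,0})(Ω₁) = (-0.329049, -0.000000) ; Y_{4,0}(Ω₂) = (-0.357835, 0.000000) ; Δ = (0.117745, 0.000000)
  [+1]  conj(Y_{4,1})(Ω₁) = (-0.157401, 0.009014) ; Y_{4,1}(Ω₂) = (-0.048658, 0.032607) ; Δ = (0.007365, -0.005571)
  [+2]  conj(Y_{4,2})(Ω₁) = (0.422033, -0.048499) ; Y_{4,2}(Ω₂) = (0.134972, -0.328345) ; Δ = (0.041038, -0.145119)
  [+3]  conj(Y_{4,3})(Ω₁) = (-0.293250, 0.050828) ; Y_{4,3}(Ω₂) = (-0.073919, -0.363941) ; Δ = (0.040175, 0.102968)
  [+4]  conj(Y_{4,4})(Ω₁) = (0.097696, -0.022754) ; Y_{4,4}(Ω₂) = (-0.116162, -0.114919) ; Δ = (-0.013963, -0.008584)
Total Σ_m = (0.266975, -0.000000). Multiply by 1.396263: (0.372768, -0.000000). P_4(cos γ) = 0.372768

0.372768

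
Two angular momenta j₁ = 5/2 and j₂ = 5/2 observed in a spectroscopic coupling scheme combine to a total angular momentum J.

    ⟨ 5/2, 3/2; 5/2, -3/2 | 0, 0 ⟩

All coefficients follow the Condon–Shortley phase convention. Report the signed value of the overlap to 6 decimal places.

−√(1/6) = -0.408248

√[1·5!0!0!/6! · 4!1!1!4!0!0!] = √(96)
  +(−1)^1/∏(1,4,0,0,0,0)! = -1/24  (running -1/24)
⟨..|..⟩ = √(96)·(-1/24) = -0.408248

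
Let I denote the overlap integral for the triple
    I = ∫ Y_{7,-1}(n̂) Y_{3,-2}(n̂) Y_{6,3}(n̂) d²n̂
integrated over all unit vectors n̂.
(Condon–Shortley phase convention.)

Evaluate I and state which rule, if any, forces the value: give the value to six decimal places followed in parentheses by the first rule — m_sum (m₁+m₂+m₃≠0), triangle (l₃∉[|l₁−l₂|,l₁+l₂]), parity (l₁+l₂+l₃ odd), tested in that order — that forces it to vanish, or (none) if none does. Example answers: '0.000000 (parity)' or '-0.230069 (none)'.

m-sum 0 ✓  L=16 even ✓  4≤6≤10 ✓
Π(2lᵢ+1) = 15×7×13 = 1365
triangle coeff Δ(7,3,6) = 1/2042040
Σ_t [1,3]: t=1:−1/207360 t=2:+1/57600 t=3:−1/207360 = 1/129600
(3j)²=168/12155 [(7 3 6; 0 0 0)], sign=+1
Σ_t [0,1]: t=0:+1/1935360 t=1:−1/362880 = -13/5806080
(3j)²=195/10472 [(7 3 6; -1 -2 3)], sign=+1
⇒ 4πI² = 12285/34969
I = (+1)√(12285/34969/(4π)) = 0.16720184
No selection rule forces the value: the integral is nonzero (none).

0.167202 (none)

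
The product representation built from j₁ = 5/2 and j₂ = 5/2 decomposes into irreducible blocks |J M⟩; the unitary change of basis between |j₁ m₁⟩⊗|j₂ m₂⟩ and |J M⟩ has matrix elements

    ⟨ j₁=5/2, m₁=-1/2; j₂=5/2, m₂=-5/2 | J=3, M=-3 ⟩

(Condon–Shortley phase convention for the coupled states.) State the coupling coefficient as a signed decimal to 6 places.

+√(5/18) = +0.527046

√[7·2!3!3!/9! · 2!3!0!5!0!6!] = √(1440)
  +(−1)^0/∏(0,2,3,0,0,3)! = 1/72  (running 1/72)
⟨..|..⟩ = √(1440)·(1/72) = +0.527046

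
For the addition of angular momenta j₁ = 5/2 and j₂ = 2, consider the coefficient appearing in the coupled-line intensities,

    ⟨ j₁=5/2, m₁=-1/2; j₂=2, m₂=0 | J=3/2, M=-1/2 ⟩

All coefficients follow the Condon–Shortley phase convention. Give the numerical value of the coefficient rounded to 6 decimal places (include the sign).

+0.239046

√[4·3!2!1!/7! · 2!3!2!2!1!2!] = √(32/35)
  +(−1)^1/∏(1,2,2,1,0,0)! = -1/4  (running -1/4)
  +(−1)^2/∏(2,1,1,0,1,1)! = 1/2  (running 1/4)
⟨..|..⟩ = √(32/35)·(1/4) = +0.239046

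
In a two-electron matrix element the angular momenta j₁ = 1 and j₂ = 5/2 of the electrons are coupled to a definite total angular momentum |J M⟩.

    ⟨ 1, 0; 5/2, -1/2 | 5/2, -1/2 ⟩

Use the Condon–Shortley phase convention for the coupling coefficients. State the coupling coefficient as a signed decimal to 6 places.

+√(1/35) = +0.169031

triangle: 1!*1!*4!/7! = 24/5040
(j±m)!: 1!*1!*2!*3!*2!*3! = 144
prefactor² = (2J+1)*Δ*N² = 144/35
  k=0: +1/(0!*1!*1!*2!*0!*2!) = 1/4
  k=1: −1/(1!*0!*0!*1!*1!*3!) = -1/6
Σ = 1/12  ⇒  CG² = 144/35*(1/12)² = 1/35
CG = +√(1/35) = +0.169031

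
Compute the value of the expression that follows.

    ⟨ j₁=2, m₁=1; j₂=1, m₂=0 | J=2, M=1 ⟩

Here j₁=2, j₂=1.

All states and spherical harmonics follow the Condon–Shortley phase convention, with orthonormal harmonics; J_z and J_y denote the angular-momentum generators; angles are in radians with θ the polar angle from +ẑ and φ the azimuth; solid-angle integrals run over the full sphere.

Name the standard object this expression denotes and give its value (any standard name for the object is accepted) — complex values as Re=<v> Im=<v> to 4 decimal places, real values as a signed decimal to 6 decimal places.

Clebsch–Gordan coefficient, +√(1/6) ≈ +0.408248

This is a Clebsch–Gordan (vector-coupling) coefficient.
√[5·1!3!1!/6! · 3!1!1!1!3!1!] = √(3/2)
  +(−1)^0/∏(0,1,1,1,2,0)! = 1/2  (running 1/2)
  +(−1)^1/∏(1,0,0,0,3,1)! = -1/6  (running 1/3)
⟨..|..⟩ = √(3/2)·(1/3) = +0.408248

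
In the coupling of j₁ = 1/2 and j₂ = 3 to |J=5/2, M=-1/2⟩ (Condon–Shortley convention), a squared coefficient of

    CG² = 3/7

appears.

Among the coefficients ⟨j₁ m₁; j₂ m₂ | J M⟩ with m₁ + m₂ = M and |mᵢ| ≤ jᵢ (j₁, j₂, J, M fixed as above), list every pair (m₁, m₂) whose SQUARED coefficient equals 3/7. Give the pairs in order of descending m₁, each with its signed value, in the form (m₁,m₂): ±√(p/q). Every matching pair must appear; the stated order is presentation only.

Admissible pairs with m₁+m₂ = M = -1/2: (-1/2,0), (1/2,-1)
  (m₁,m₂)=(1/2,-1): CG² = 4/7, CG = +√(4/7)
  (m₁,m₂)=(-1/2,0): CG² = 3/7, CG = −√(3/7)   ← matches the target
Pairs with CG² = 3/7: (-1/2,0): −√(3/7)

(-1/2,0): −√(3/7)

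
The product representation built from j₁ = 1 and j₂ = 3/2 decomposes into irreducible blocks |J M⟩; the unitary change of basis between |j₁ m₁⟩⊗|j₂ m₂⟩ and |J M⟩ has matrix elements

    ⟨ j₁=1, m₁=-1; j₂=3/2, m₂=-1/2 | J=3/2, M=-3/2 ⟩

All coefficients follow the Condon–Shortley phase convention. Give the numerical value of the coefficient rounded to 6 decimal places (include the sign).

−√(2/5) ≈ -0.632456

triangle: 1!×1!×2!/5! = 2/120
(j±m)!: 0!×2!×1!×2!×0!×3! = 24
prefactor² = (2J+1)×Δ×N² = 8/5
  k=1: −1/(1!×0!×1!×0!×0!×2!) = -1/2
Σ = -1/2  ⇒  CG² = 8/5×(-1/2)² = 2/5
CG = −√(2/5) = -0.632456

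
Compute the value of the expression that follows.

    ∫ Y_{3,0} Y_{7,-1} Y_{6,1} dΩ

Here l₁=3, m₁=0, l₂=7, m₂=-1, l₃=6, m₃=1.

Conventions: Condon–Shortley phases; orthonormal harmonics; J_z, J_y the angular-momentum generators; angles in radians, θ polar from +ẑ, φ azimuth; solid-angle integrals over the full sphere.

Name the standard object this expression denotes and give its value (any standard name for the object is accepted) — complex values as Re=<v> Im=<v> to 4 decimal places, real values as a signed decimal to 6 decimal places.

This is a Gaunt coefficient — the integral of a triple product of spherical harmonics over the sphere.
Checks pass: Σm=0; 16 even; l₃=6∈[4,10].
(2·3+1)(2·7+1)(2·6+1) = 1365
Δ: 4! 2! 10! / 17! → 1/2042040
sum: t=1:−1/207360 t=2:+1/57600 t=3:−1/207360 = 1/129600
3j²(3 7 6; 0 0 0) = Δ·Π!·Σ² = 168/12155  (sign +1)
sum: t=1:−1/172800 t=2:+1/69120 t=3:−1/362880 = 43/7257600
3j²(3 7 6; 0 -1 1) = Δ·Π!·Σ² = 1849/170170  (sign -1)
combine: 4πI² = 1365·168/12155·1849/170170 = 465948/2272985
take √, sign -1: I = -0.12772194

Gaunt coefficient, -0.127722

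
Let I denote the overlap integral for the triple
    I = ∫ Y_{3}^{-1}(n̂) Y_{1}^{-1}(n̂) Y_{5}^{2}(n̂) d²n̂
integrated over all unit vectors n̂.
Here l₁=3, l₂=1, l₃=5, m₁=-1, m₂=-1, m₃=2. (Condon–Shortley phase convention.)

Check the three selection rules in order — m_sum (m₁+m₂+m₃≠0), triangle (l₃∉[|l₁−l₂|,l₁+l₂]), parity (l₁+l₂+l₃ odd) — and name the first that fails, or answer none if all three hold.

azimuthal sum: -1 − 1 + 2 = 0  ✓
l₃ must lie in [2,4]; have l₃=5  ✗
L = 3 + 1 + 5 = 9 (odd)

triangle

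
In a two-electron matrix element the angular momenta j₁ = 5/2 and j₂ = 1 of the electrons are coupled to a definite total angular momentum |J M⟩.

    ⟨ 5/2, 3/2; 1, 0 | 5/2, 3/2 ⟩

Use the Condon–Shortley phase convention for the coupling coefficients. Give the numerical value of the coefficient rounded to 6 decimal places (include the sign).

+√(9/35) ≈ +0.507093

triangle: 1!·4!·1!/7! = 24/5040
(j±m)!: 4!·1!·1!·1!·4!·1! = 576
prefactor² = (2J+1)·Δ·N² = 576/35
  k=0: +1/(0!·1!·1!·1!·3!·0!) = 1/6
  k=1: −1/(1!·0!·0!·0!·4!·1!) = -1/24
Σ = 1/8  ⇒  CG² = 576/35·(1/8)² = 9/35
CG = +√(9/35) = +0.507093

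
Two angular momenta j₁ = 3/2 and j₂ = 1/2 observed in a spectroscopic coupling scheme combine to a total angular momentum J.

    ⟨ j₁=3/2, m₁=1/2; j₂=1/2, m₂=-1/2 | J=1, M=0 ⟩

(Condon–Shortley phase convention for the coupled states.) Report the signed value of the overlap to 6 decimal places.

triangle: 1!×2!×0!/4! = 2/24
(j±m)!: 2!×1!×0!×1!×1!×1! = 2
prefactor² = (2J+1)×Δ×N² = 1/2
  k=0: +1/(0!×1!×1!×0!×1!×0!) = 1
Σ = 1  ⇒  CG² = 1/2×1² = 1/2
CG = +√(1/2) = +0.707107

+√(1/2) = +0.707107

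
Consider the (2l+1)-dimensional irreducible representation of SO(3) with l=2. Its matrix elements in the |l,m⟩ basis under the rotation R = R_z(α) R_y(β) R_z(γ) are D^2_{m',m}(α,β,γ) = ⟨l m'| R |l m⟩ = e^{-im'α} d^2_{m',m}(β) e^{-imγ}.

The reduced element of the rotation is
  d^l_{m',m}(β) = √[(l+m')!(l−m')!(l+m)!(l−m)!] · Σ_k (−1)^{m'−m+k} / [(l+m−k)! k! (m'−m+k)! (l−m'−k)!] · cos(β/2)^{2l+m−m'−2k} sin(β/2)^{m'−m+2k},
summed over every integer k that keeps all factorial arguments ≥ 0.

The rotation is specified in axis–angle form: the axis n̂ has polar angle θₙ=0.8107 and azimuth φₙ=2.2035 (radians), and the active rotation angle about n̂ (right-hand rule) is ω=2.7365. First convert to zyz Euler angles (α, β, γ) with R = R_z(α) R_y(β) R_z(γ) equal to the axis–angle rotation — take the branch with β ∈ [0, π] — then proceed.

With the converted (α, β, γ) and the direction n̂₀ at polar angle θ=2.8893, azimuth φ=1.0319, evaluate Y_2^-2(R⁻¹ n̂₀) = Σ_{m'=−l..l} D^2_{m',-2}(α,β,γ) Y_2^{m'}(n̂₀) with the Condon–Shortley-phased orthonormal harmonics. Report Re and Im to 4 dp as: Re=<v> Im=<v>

Re=-0.0447 Im=0.3729

Axis–angle → zyz. n̂ = (sinθₙcosφₙ, sinθₙsinφₙ, cosθₙ) = (-0.428576, +0.584477, +0.688991), ω = 2.7365.
R = I cosω + sinω [n̂]ₓ + (1−cosω) n̂n̂ᵀ gives
  R = [-0.566577, -0.752247, -0.336327; -0.209178, -0.263487, +0.941711; -0.797016, +0.603904, -0.008068]
β = atan2(√(R₁₃²+R₂₃²), R₃₃) = 1.578865; α = atan2(R₂₃, R₁₃) mod 2π = 1.913822; γ = atan2(R₃₂, −R₃₁) mod 2π = 0.648414
Need the full column D^2_{m',-2} for m'=−2..2 at α=1.9138, β=1.5789, γ=0.6484.
cos(β/2)=0.704248, sin(β/2)=0.709954
d^2_{-2,-2}: single k=0 term ⇒ +0.245982;  D = +0.098521-0.225391i
d^2_{-1,-2}: single k=0 term ⇒ -0.495950;  D = +0.494768+0.034222i
d^2_{0,-2}: single k=0 term ⇒ +0.612333;  D = +0.165668+0.589496i
d^2_{1,-2}: single k=0 term ⇒ -0.504018;  D = -0.411088+0.291617i
d^2_{2,-2}: single k=0 term ⇒ +0.254050;  D = -0.208119-0.145699i
Y_2^{m'}(θ=2.8893,φ=1.0319) and Σ D·Y over m':
  (+0.0985-0.2254i)·(-0.0114-0.0212i)  (+0.4948+0.0342i)·(-0.0958+0.1603i)  (+0.1657+0.5895i)·(+0.5718+0.0000i)  (-0.4111+0.2916i)·(+0.0958+0.1603i)  (-0.2081-0.1457i)·(-0.0114+0.0212i)
Y_2^-2(R⁻¹ n̂) = -0.044744+0.372893i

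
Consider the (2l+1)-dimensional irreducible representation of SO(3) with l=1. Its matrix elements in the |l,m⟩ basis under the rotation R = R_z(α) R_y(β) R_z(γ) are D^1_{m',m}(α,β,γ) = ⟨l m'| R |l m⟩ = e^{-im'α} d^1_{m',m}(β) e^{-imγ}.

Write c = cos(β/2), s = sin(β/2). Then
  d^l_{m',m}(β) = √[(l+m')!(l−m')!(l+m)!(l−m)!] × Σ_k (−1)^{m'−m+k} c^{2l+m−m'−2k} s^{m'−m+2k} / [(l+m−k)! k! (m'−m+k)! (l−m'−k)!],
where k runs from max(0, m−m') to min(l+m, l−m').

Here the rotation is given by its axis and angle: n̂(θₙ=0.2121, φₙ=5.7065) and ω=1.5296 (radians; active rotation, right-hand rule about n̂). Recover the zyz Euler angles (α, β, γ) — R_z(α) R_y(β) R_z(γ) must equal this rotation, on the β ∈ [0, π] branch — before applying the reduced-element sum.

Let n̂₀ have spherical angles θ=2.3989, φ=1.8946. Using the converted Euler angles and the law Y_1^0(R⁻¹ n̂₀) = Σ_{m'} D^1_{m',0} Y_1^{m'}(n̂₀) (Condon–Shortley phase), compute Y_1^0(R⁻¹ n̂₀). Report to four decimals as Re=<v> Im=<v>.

Re=-0.4389 Im=0.0000

Axis–angle → zyz. n̂ = (sinθₙcosφₙ, sinθₙsinφₙ, cosθₙ) = (+0.176468, -0.114782, +0.977591), ω = 1.5296.
R = I cosω + sinω [n̂]ₓ + (1−cosω) n̂n̂ᵀ gives
  R = [+0.071043, -0.996183, +0.050724; +0.957340, +0.053817, -0.283907; +0.280093, +0.068730, +0.957509]
β = atan2(√(R₁₃²+R₂₃²), R₃₃) = 0.292558; α = atan2(R₂₃, R₁₃) mod 2π = 4.889188; γ = atan2(R₃₂, −R₃₁) mod 2π = 2.900966
Need the full column D^1_{m',0} for m'=−1..1 at α=4.8892, β=0.2926, γ=2.9010.
cos(β/2)=0.989320, sin(β/2)=0.145758
d^1_{-1,0}: single k=1 term ⇒ +0.203931;  D = +0.035867-0.200752i
d^1_{0,0}: k∈[0..1] ⇒ +0.978755 -0.021245 = +0.957509;  D = +0.957509+0.000000i
d^1_{1,0}: single k=0 term ⇒ -0.203931;  D = -0.035867-0.200752i
Y_1^{m'}(θ=2.3989,φ=1.8946) and Σ D·Y over m':
  (+0.0359-0.2008i)·(-0.0743-0.2215i)  (+0.9575+0.0000i)·(-0.3599+0.0000i)  (-0.0359-0.2008i)·(+0.0743-0.2215i)
Y_1^0(R⁻¹ n̂) = -0.438904+0.000000i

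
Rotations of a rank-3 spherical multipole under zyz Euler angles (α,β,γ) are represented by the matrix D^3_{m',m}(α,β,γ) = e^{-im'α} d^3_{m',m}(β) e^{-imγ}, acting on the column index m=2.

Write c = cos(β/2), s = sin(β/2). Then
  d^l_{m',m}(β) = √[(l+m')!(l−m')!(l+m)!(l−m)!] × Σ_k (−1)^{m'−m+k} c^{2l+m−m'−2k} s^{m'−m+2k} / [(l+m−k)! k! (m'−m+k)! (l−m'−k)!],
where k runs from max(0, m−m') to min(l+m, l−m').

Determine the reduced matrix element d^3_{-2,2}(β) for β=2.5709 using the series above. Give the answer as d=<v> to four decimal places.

d^3_{-2,2}(β=2.5709) via the finite sum:
Half-angle: c=0.281490, s=0.959564. N=√(1·120·120·1)=120.000000
The bounds max(0,m−m')=4 and min(l+m,l−m')=5 give 2 terms
  k=4: (−1)^0·120.0000/(24)·0.2815^2·0.9596^4 = +0.335886
  k=5: (−1)^1·120.0000/(120)·0.2815^0·0.9596^6 = -0.780628
d^3_{-2,2}(2.5709) = +0.335886 -0.780628 = -0.444743

d=-0.4447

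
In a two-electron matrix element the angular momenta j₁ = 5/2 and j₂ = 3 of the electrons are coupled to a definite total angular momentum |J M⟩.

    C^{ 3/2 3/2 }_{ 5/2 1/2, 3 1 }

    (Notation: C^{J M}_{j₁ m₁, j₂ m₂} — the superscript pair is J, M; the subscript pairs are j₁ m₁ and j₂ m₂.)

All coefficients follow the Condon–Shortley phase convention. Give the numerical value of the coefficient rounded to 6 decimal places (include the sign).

+√(9/35) ≈ +0.507093

triangle: 4!×1!×2!/8! = 48/40320
(j±m)!: 3!×2!×4!×2!×3!×0! = 3456
prefactor² = (2J+1)×Δ×N² = 576/35
  k=2: +1/(2!×2!×0!×2!×1!×0!) = 1/8
Σ = 1/8  ⇒  CG² = 576/35×(1/8)² = 9/35
CG = +√(9/35) = +0.507093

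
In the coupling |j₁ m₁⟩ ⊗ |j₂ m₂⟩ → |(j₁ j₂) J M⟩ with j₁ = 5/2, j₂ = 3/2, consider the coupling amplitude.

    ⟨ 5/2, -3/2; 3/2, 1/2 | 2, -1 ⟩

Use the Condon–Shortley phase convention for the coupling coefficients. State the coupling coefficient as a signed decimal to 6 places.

j₁+j₂−J=2  J+j₁−j₂=3  J−j₁+j₂=1  j₁+j₂+J+1=7
(j₁±m₁, j₂±m₂, J±M) = (1,4,2,1,1,3)
P² = 24/7
sum k=1..2:
  [1] −1/6 = -1/6
  [2] +1/4 = 1/4
S = 1/12
C² = P²·S² = 1/42 ; C = +0.154303

+0.154303  (= +√(1/42))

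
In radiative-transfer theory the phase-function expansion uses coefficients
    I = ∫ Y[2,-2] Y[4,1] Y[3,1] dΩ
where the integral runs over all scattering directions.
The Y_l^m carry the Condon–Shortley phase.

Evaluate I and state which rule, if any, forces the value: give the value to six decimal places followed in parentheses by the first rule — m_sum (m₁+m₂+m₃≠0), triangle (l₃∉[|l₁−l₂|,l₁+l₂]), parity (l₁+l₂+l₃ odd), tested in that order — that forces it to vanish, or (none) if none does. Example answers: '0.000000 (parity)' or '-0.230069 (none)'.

0.000000 (parity)

L=9 odd ⇒ parity kills the (l;000) factor ⇒ I = 0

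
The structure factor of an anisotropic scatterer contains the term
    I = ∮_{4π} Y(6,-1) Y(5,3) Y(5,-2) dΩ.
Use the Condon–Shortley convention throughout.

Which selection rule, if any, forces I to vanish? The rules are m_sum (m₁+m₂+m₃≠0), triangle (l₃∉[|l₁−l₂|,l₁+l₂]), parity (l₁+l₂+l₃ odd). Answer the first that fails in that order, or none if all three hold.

none

Σmᵢ = 0  ✓
l₃∈[|l₁−l₂|,l₁+l₂]=[1,11], have l₃=5  ✓
Σlᵢ = 16 ⇒ even  ✓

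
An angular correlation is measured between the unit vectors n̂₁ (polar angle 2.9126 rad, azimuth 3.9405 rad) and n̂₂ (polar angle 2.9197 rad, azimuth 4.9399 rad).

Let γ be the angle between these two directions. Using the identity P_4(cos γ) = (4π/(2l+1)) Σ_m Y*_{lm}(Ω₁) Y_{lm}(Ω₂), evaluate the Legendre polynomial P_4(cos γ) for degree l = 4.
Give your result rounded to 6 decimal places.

0.782006

Summing Y*_{l m}(θ₁,φ₁)·Y_{l m}(θ₂,φ₂) over m ∈ [−4, 4]; prefactor 4π/(2·4+1) = 1.396263:
  [-4]  conj(Y_{4,-4})(Ω₁) = -0.001173-0.000063i ; Y_{4,-4}(Ω₂) = +0.000637-0.000820i ; Δ = -0.000001+0.000001i
  [-3]  conj(Y_{4,-3})(Ω₁) = -0.010482+0.009665i ; Y_{4,-3}(Ω₂) = +0.008209+0.010099i ; Δ = -0.000184-0.000027i
  [-2]  conj(Y_{4,-2})(Ω₁) = -0.002626+0.097170i ; Y_{4,-2}(Ω₂) = -0.082387+0.040309i ; Δ = -0.003700-0.008111i
  [-1]  conj(Y_{4,-1})(Ω₁) = +0.265479+0.272750i ; Y_{4,-1}(Ω₂) = -0.083865-0.362236i ; Δ = +0.076536-0.119040i
  [+0]  conj(Y_{4,0})(Ω₁) = +0.638080-0.000000i ; Y_{4,0}(Ω₂) = +0.650027+0.000000i ; Δ = +0.414769+0.000000i
  [+1]  conj(Y_{4,1})(Ω₁) = -0.265479+0.272750i ; Y_{4,1}(Ω₂) = +0.083865-0.362236i ; Δ = +0.076536+0.119040i
  [+2]  conj(Y_{4,2})(Ω₁) = -0.002626-0.097170i ; Y_{4,2}(Ω₂) = -0.082387-0.040309i ; Δ = -0.003700+0.008111i
  [+3]  conj(Y_{4,3})(Ω₁) = +0.010482+0.009665i ; Y_{4,3}(Ω₂) = -0.008209+0.010099i ; Δ = -0.000184+0.000027i
  [+4]  conj(Y_{4,4})(Ω₁) = -0.001173+0.000063i ; Y_{4,4}(Ω₂) = +0.000637+0.000820i ; Δ = -0.000001-0.000001i
Σ over m = +0.560071-0.000000i; ×(4π/9) → +0.782006-0.000000i. Real part: 0.782006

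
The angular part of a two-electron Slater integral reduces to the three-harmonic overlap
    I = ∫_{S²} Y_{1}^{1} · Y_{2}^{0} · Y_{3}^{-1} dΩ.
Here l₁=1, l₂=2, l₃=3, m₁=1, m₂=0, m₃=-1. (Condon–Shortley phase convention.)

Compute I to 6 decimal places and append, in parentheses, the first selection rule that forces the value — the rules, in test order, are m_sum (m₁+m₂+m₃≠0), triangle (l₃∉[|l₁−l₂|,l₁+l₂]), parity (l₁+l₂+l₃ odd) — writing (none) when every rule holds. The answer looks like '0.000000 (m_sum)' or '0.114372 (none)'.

-0.202301 (none)

m-sum 0 ✓  L=6 even ✓  1≤3≤3 ✓
Π(2lᵢ+1) = 3×5×7 = 105
triangle coeff Δ(1,2,3) = 1/105
Σ_t [0,0]: t=0:+1/4 = 1/4
(3j)²=3/35 [(1 2 3; 0 0 0)], sign=-1
Σ_t [0,0]: t=0:+1/8 = 1/8
(3j)²=2/35 [(1 2 3; 1 0 -1)], sign=+1
⇒ 4πI² = 18/35
I = (-1)√(18/35/(4π)) = -0.20230066
No selection rule forces the value: the integral is nonzero (none).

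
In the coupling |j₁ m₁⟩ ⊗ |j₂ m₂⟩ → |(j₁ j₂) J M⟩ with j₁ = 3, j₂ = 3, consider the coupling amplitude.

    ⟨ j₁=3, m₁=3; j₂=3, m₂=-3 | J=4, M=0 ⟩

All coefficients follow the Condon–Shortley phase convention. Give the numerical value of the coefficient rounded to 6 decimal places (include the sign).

j₁+j₂−J=2  J+j₁−j₂=4  J−j₁+j₂=4  j₁+j₂+J+1=11
(j₁±m₁, j₂±m₂, J±M) = (6,0,0,6,4,4)
P² = 5971968/77
sum k=0..0:
  [0] +1/1152 = 1/1152
S = 1/1152
C² = P²·S² = 9/154 ; C = +0.241747

+0.241747  (= +√(9/154))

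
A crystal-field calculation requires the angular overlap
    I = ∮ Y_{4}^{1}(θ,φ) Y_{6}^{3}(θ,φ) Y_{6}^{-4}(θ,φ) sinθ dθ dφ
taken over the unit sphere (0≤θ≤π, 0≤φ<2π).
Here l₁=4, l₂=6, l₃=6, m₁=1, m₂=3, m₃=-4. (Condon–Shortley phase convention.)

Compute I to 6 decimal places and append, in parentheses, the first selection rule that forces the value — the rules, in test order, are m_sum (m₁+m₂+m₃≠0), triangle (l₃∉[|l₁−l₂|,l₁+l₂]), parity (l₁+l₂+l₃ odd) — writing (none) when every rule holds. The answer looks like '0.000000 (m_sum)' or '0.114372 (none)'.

Rules hold: Σm=0, L=16 even, 2≤6≤10.
N = 9·13·13 = 1521
Δ = 4!·4!·8!/17! = 1/15315300
Racah Σ t=0..4: t=0:+1/829440 t=1:−1/25920 t=2:+1/9216 t=3:−1/25920 t=4:+1/829440 = 7/207360
⇒ 3j(4 6 6; 0 0 0)² = 28/2431, sgn +1
Racah Σ t=1..3: t=1:−1/967680 t=2:+1/120960 t=3:−1/207360 = 1/414720
⇒ 3j(4 6 6; 1 3 -4)² = 21/4862, sgn +1
4πI² = N·(3j₀)²·(3jₘ)² = 2646/34969
I = +1·√(0.075667/4π) = 0.07759762
No selection rule forces the value: the integral is nonzero (none).

0.077598 (none)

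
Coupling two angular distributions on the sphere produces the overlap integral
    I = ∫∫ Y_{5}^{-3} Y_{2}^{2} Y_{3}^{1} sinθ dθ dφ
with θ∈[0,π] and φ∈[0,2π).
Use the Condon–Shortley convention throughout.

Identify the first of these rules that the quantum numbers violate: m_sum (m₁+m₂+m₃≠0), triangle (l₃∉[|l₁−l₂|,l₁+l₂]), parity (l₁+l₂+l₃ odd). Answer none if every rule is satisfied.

Σmᵢ = 0  ✓
l₃∈[|l₁−l₂|,l₁+l₂]=[3,7], have l₃=3  ✓
Σlᵢ = 10 ⇒ even  ✓

none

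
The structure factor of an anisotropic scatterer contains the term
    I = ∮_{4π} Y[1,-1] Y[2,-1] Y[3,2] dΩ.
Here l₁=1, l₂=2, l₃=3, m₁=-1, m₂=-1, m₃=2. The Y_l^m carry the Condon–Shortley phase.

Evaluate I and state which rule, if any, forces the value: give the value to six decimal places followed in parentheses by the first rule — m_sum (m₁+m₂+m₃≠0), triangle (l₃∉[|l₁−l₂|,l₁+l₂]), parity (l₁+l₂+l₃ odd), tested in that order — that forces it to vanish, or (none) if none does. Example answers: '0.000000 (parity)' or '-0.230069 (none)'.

0.261169 (none)

Checks pass: Σm=0; 6 even; l₃=3∈[1,3].
(2·1+1)(2·2+1)(2·3+1) = 105
Δ: 0! 2! 4! / 7! → 1/105
sum: t=0:+1/4 = 1/4
3j²(1 2 3; 0 0 0) = Δ·Π!·Σ² = 3/35  (sign -1)
sum: t=0:+1/12 = 1/12
3j²(1 2 3; -1 -1 2) = Δ·Π!·Σ² = 2/21  (sign -1)
combine: 4πI² = 105·3/35·2/21 = 6/7
take √, sign +1: I = 0.26116903
No selection rule forces the value: the integral is nonzero (none).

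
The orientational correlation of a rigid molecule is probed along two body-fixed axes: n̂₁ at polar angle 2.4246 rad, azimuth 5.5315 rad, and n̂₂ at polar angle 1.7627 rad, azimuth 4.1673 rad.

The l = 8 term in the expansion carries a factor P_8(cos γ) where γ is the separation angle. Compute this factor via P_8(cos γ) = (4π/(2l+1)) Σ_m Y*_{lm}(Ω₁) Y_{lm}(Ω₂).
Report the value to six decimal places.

-0.202196

Expand P_8 via completeness: Σ_{m} conj(Y_{8,m}) at Ω₁ times Y_{8,m} at Ω₂ —
  m=-8: Y*=+0.017272+0.004775i  Y=-0.153092-0.417223i  product -0.000652-0.007937i
  m=-7: Y*=-0.042935-0.070122i  Y=+0.215576-0.269863i  product -0.028179-0.003530i
  m=-6: Y*=-0.045804+0.223346i  Y=-0.151758-0.019677i  product +0.011346-0.032993i
  m=-5: Y*=+0.338337-0.239928i  Y=-0.140258-0.317355i  product -0.123597-0.073721i
  m=-4: Y*=-0.450767-0.061158i  Y=-0.025215+0.036111i  product +0.013575-0.014736i
  m=-3: Y*=+0.096581+0.118398i  Y=-0.331158-0.021380i  product -0.029452-0.041273i
  m=-2: Y*=-0.020501+0.303590i  Y=-0.002601-0.004988i  product +0.001568-0.000687i
  m=-1: Y*=+0.230294-0.215267i  Y=-0.166802+0.275083i  product +0.020803+0.099257i
  m=+0: Y*=+0.214793-0.000000i  Y=-0.020279+0.000000i  product -0.004356+0.000000i
  m=+1: Y*=-0.230294-0.215267i  Y=+0.166802+0.275083i  product +0.020803-0.099257i
  m=+2: Y*=-0.020501-0.303590i  Y=-0.002601+0.004988i  product +0.001568+0.000687i
  m=+3: Y*=-0.096581+0.118398i  Y=+0.331158-0.021380i  product -0.029452+0.041273i
  m=+4: Y*=-0.450767+0.061158i  Y=-0.025215-0.036111i  product +0.013575+0.014736i
  m=+5: Y*=-0.338337-0.239928i  Y=+0.140258-0.317355i  product -0.123597+0.073721i
  m=+6: Y*=-0.045804-0.223346i  Y=-0.151758+0.019677i  product +0.011346+0.032993i
  m=+7: Y*=+0.042935-0.070122i  Y=-0.215576-0.269863i  product -0.028179+0.003530i
  m=+8: Y*=+0.017272-0.004775i  Y=-0.153092+0.417223i  product -0.000652+0.007937i
Σ over m = -0.273535+0.000000i; ×(4π/17) → -0.202196+0.000000i. Real part: -0.202196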